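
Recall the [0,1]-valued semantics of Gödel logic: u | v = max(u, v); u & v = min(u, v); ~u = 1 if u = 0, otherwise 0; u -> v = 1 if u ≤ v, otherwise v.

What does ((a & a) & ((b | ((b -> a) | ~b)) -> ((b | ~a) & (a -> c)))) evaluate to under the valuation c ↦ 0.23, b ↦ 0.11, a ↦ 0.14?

(a & a) = min(0.14, 0.14) = 0.14
(b -> a): 0.11 ≤ 0.14, so result = 1
~b: Gödel ¬ of 0.11 = 0 (operand ≠ 0)
((b -> a) | ~b) = max(1, 0) = 1
(b | ((b -> a) | ~b)) = max(0.11, 1) = 1
~a: Gödel ¬ of 0.14 = 0 (operand ≠ 0)
(b | ~a) = max(0.11, 0) = 0.11
(a -> c): 0.14 ≤ 0.23, so result = 1
((b | ~a) & (a -> c)) = min(0.11, 1) = 0.11
((b | ((b -> a) | ~b)) -> ((b | ~a) & (a -> c))): 1 > 0.11, so result = 0.11
((a & a) & ((b | ((b -> a) | ~b)) -> ((b | ~a) & (a -> c)))) = min(0.14, 0.11) = 0.11

0.11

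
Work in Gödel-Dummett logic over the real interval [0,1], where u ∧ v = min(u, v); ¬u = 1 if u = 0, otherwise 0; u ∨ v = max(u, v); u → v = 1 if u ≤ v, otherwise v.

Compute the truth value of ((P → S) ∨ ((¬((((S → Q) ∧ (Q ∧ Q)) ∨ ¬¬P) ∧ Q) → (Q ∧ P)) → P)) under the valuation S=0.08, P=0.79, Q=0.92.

(P → S): 0.79 > 0.08, so result = 0.08
(S → Q): 0.08 ≤ 0.92, so result = 1
(Q ∧ Q) = min(0.92, 0.92) = 0.92
((S → Q) ∧ (Q ∧ Q)) = min(1, 0.92) = 0.92
¬P: Gödel ¬ of 0.79 = 0 (operand ≠ 0)
¬¬P: Gödel ¬ of 0 = 1 (operand is 0)
(((S → Q) ∧ (Q ∧ Q)) ∨ ¬¬P) = max(0.92, 1) = 1
((((S → Q) ∧ (Q ∧ Q)) ∨ ¬¬P) ∧ Q) = min(1, 0.92) = 0.92
¬((((S → Q) ∧ (Q ∧ Q)) ∨ ¬¬P) ∧ Q): Gödel ¬ of 0.92 = 0 (operand ≠ 0)
(Q ∧ P) = min(0.92, 0.79) = 0.79
(¬((((S → Q) ∧ (Q ∧ Q)) ∨ ¬¬P) ∧ Q) → (Q ∧ P)): 0 ≤ 0.79, so result = 1
((¬((((S → Q) ∧ (Q ∧ Q)) ∨ ¬¬P) ∧ Q) → (Q ∧ P)) → P): 1 > 0.79, so result = 0.79
((P → S) ∨ ((¬((((S → Q) ∧ (Q ∧ Q)) ∨ ¬¬P) ∧ Q) → (Q ∧ P)) → P)) = max(0.08, 0.79) = 0.79

0.79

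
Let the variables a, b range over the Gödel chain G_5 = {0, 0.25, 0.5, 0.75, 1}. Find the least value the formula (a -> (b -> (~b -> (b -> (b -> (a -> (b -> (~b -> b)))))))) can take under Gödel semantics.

1.00

Every assignment gives 1. For instance at a = 0, b = 0:
  ~b: Gödel ¬ of 0 = 1 (operand is 0)
  ~b: Gödel ¬ of 0 = 1 (operand is 0)
  (~b -> b): 1 > 0, so result = 0
  (b -> (~b -> b)): 0 ≤ 0, so result = 1
  (a -> (b -> (~b -> b))): 0 ≤ 1, so result = 1
  (b -> (a -> (b -> (~b -> b)))): 0 ≤ 1, so result = 1
  (b -> (b -> (a -> (b -> (~b -> b))))): 0 ≤ 1, so result = 1
  (~b -> (b -> (b -> (a -> (b -> (~b -> b)))))): 1 ≤ 1, so result = 1
  (b -> (~b -> (b -> (b -> (a -> (b -> (~b -> b))))))): 0 ≤ 1, so result = 1
  (a -> (b -> (~b -> (b -> (b -> (a -> (b -> (~b -> b)))))))): 0 ≤ 1, so result = 1
All 25 assignments give value 1 — the formula is a G_5-tautology.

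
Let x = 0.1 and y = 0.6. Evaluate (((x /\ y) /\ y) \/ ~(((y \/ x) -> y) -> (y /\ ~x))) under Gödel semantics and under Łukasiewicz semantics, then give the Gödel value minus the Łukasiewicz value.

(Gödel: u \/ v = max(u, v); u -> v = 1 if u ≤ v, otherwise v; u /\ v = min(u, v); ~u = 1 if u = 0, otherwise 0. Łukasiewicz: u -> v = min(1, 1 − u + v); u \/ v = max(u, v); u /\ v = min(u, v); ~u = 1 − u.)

0.60

Gödel evaluation:
  (x /\ y) = min(0.1, 0.6) = 0.1
  ((x /\ y) /\ y) = min(0.1, 0.6) = 0.1
  (y \/ x) = max(0.6, 0.1) = 0.6
  ((y \/ x) -> y): 0.6 ≤ 0.6, so result = 1
  ~x: Gödel ¬ of 0.1 = 0 (operand ≠ 0)
  (y /\ ~x) = min(0.6, 0) = 0
  (((y \/ x) -> y) -> (y /\ ~x)): 1 > 0, so result = 0
  ~(((y \/ x) -> y) -> (y /\ ~x)): Gödel ¬ of 0 = 1 (operand is 0)
  (((x /\ y) /\ y) \/ ~(((y \/ x) -> y) -> (y /\ ~x))) = max(0.1, 1) = 1
  Gödel value = 1
Łukasiewicz evaluation:
  (x /\ y) = min(0.1, 0.6) = 0.1
  ((x /\ y) /\ y) = min(0.1, 0.6) = 0.1
  (y \/ x) = max(0.6, 0.1) = 0.6
  ((y \/ x) -> y): min(1, 1 − 0.6 + 0.6) = 1
  ~x: Łukasiewicz ¬ gives 1 − 0.1 = 0.9
  (y /\ ~x) = min(0.6, 0.9) = 0.6
  (((y \/ x) -> y) -> (y /\ ~x)): min(1, 1 − 1 + 0.6) = 0.6
  ~(((y \/ x) -> y) -> (y /\ ~x)): Łukasiewicz ¬ gives 1 − 0.6 = 0.4
  (((x /\ y) /\ y) \/ ~(((y \/ x) -> y) -> (y /\ ~x))) = max(0.1, 0.4) = 0.4
  Łukasiewicz value = 0.4
Difference: 1 − 0.4 = 0.60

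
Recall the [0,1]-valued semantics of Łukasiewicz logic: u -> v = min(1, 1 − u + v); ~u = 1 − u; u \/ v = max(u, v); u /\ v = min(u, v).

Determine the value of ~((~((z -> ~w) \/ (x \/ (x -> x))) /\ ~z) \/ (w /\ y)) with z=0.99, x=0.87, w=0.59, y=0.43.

~w: Łukasiewicz ¬ gives 1 − 0.59 = 0.41
(z -> ~w): min(1, 1 − 0.99 + 0.41) = 0.42
(x -> x): min(1, 1 − 0.87 + 0.87) = 1
(x \/ (x -> x)) = max(0.87, 1) = 1
((z -> ~w) \/ (x \/ (x -> x))) = max(0.42, 1) = 1
~((z -> ~w) \/ (x \/ (x -> x))): Łukasiewicz ¬ gives 1 − 1 = 0
~z: Łukasiewicz ¬ gives 1 − 0.99 = 0.01
(~((z -> ~w) \/ (x \/ (x -> x))) /\ ~z) = min(0, 0.01) = 0
(w /\ y) = min(0.59, 0.43) = 0.43
((~((z -> ~w) \/ (x \/ (x -> x))) /\ ~z) \/ (w /\ y)) = max(0, 0.43) = 0.43
~((~((z -> ~w) \/ (x \/ (x -> x))) /\ ~z) \/ (w /\ y)): Łukasiewicz ¬ gives 1 − 0.43 = 0.57

0.57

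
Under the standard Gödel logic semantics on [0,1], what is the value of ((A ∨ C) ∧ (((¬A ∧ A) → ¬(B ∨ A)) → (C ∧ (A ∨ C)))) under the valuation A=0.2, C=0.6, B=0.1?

(A ∨ C) = max(0.2, 0.6) = 0.6
¬A: Gödel ¬ of 0.2 = 0 (operand ≠ 0)
(¬A ∧ A) = min(0, 0.2) = 0
(B ∨ A) = max(0.1, 0.2) = 0.2
¬(B ∨ A): Gödel ¬ of 0.2 = 0 (operand ≠ 0)
((¬A ∧ A) → ¬(B ∨ A)): 0 ≤ 0, so result = 1
(A ∨ C) = max(0.2, 0.6) = 0.6
(C ∧ (A ∨ C)) = min(0.6, 0.6) = 0.6
(((¬A ∧ A) → ¬(B ∨ A)) → (C ∧ (A ∨ C))): 1 > 0.6, so result = 0.6
((A ∨ C) ∧ (((¬A ∧ A) → ¬(B ∨ A)) → (C ∧ (A ∨ C)))) = min(0.6, 0.6) = 0.6

0.60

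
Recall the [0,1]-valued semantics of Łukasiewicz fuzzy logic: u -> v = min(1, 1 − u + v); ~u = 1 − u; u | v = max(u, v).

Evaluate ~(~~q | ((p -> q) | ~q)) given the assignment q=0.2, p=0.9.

0.20

~q: Łukasiewicz ¬ gives 1 − 0.2 = 0.8
~~q: Łukasiewicz ¬ gives 1 − 0.8 = 0.2
(p -> q): min(1, 1 − 0.9 + 0.2) = 0.3
~q: Łukasiewicz ¬ gives 1 − 0.2 = 0.8
((p -> q) | ~q) = max(0.3, 0.8) = 0.8
(~~q | ((p -> q) | ~q)) = max(0.2, 0.8) = 0.8
~(~~q | ((p -> q) | ~q)): Łukasiewicz ¬ gives 1 − 0.8 = 0.2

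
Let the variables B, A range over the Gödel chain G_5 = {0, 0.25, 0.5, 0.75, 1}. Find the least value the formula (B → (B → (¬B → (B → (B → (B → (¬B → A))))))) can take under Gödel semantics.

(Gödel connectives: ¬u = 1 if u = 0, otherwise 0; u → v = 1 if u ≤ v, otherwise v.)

1.00

Every assignment gives 1. For instance at B = 0, A = 0:
  ¬B: Gödel ¬ of 0 = 1 (operand is 0)
  ¬B: Gödel ¬ of 0 = 1 (operand is 0)
  (¬B → A): 1 > 0, so result = 0
  (B → (¬B → A)): 0 ≤ 0, so result = 1
  (B → (B → (¬B → A))): 0 ≤ 1, so result = 1
  (B → (B → (B → (¬B → A)))): 0 ≤ 1, so result = 1
  (¬B → (B → (B → (B → (¬B → A))))): 1 ≤ 1, so result = 1
  (B → (¬B → (B → (B → (B → (¬B → A)))))): 0 ≤ 1, so result = 1
  (B → (B → (¬B → (B → (B → (B → (¬B → A))))))): 0 ≤ 1, so result = 1
All 25 assignments give value 1 — the formula is a G_5-tautology.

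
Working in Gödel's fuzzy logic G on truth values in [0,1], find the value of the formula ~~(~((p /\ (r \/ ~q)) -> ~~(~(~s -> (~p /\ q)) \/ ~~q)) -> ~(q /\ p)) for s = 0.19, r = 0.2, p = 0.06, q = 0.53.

~q: Gödel ¬ of 0.53 = 0 (operand ≠ 0)
(r \/ ~q) = max(0.2, 0) = 0.2
(p /\ (r \/ ~q)) = min(0.06, 0.2) = 0.06
~s: Gödel ¬ of 0.19 = 0 (operand ≠ 0)
~p: Gödel ¬ of 0.06 = 0 (operand ≠ 0)
(~p /\ q) = min(0, 0.53) = 0
(~s -> (~p /\ q)): 0 ≤ 0, so result = 1
~(~s -> (~p /\ q)): Gödel ¬ of 1 = 0 (operand ≠ 0)
~q: Gödel ¬ of 0.53 = 0 (operand ≠ 0)
~~q: Gödel ¬ of 0 = 1 (operand is 0)
(~(~s -> (~p /\ q)) \/ ~~q) = max(0, 1) = 1
~(~(~s -> (~p /\ q)) \/ ~~q): Gödel ¬ of 1 = 0 (operand ≠ 0)
~~(~(~s -> (~p /\ q)) \/ ~~q): Gödel ¬ of 0 = 1 (operand is 0)
((p /\ (r \/ ~q)) -> ~~(~(~s -> (~p /\ q)) \/ ~~q)): 0.06 ≤ 1, so result = 1
~((p /\ (r \/ ~q)) -> ~~(~(~s -> (~p /\ q)) \/ ~~q)): Gödel ¬ of 1 = 0 (operand ≠ 0)
(q /\ p) = min(0.53, 0.06) = 0.06
~(q /\ p): Gödel ¬ of 0.06 = 0 (operand ≠ 0)
(~((p /\ (r \/ ~q)) -> ~~(~(~s -> (~p /\ q)) \/ ~~q)) -> ~(q /\ p)): 0 ≤ 0, so result = 1
~(~((p /\ (r \/ ~q)) -> ~~(~(~s -> (~p /\ q)) \/ ~~q)) -> ~(q /\ p)): Gödel ¬ of 1 = 0 (operand ≠ 0)
~~(~((p /\ (r \/ ~q)) -> ~~(~(~s -> (~p /\ q)) \/ ~~q)) -> ~(q /\ p)): Gödel ¬ of 0 = 1 (operand is 0)

1.00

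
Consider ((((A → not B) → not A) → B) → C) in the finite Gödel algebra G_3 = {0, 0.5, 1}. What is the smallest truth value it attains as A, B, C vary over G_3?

The minimum is attained at A = 0, B = 0.5, C = 0:
  not B: Gödel ¬ of 0.5 = 0 (operand ≠ 0)
  (A → not B): 0 ≤ 0, so result = 1
  not A: Gödel ¬ of 0 = 1 (operand is 0)
  ((A → not B) → not A): 1 ≤ 1, so result = 1
  (((A → not B) → not A) → B): 1 > 0.5, so result = 0.5
  ((((A → not B) → not A) → B) → C): 0.5 > 0, so result = 0
Checking all 27 assignments confirms none give a value below 0.00.

0.00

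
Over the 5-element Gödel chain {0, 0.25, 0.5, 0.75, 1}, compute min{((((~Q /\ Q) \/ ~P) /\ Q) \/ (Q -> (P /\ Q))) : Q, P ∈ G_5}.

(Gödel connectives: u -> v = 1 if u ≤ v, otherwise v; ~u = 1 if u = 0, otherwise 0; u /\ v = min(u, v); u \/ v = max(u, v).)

0.25

The minimum is attained at Q = 0.25, P = 0:
  ~Q: Gödel ¬ of 0.25 = 0 (operand ≠ 0)
  (~Q /\ Q) = min(0, 0.25) = 0
  ~P: Gödel ¬ of 0 = 1 (operand is 0)
  ((~Q /\ Q) \/ ~P) = max(0, 1) = 1
  (((~Q /\ Q) \/ ~P) /\ Q) = min(1, 0.25) = 0.25
  (P /\ Q) = min(0, 0.25) = 0
  (Q -> (P /\ Q)): 0.25 > 0, so result = 0
  ((((~Q /\ Q) \/ ~P) /\ Q) \/ (Q -> (P /\ Q))) = max(0.25, 0) = 0.25
Checking all 25 assignments confirms none give a value below 0.25.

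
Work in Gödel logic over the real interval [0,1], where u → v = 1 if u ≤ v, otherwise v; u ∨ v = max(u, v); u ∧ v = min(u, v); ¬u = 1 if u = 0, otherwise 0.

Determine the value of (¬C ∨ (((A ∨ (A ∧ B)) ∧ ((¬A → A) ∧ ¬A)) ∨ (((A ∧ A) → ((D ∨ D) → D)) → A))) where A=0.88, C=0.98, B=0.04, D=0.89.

0.88

¬C: Gödel ¬ of 0.98 = 0 (operand ≠ 0)
(A ∧ B) = min(0.88, 0.04) = 0.04
(A ∨ (A ∧ B)) = max(0.88, 0.04) = 0.88
¬A: Gödel ¬ of 0.88 = 0 (operand ≠ 0)
(¬A → A): 0 ≤ 0.88, so result = 1
¬A: Gödel ¬ of 0.88 = 0 (operand ≠ 0)
((¬A → A) ∧ ¬A) = min(1, 0) = 0
((A ∨ (A ∧ B)) ∧ ((¬A → A) ∧ ¬A)) = min(0.88, 0) = 0
(A ∧ A) = min(0.88, 0.88) = 0.88
(D ∨ D) = max(0.89, 0.89) = 0.89
((D ∨ D) → D): 0.89 ≤ 0.89, so result = 1
((A ∧ A) → ((D ∨ D) → D)): 0.88 ≤ 1, so result = 1
(((A ∧ A) → ((D ∨ D) → D)) → A): 1 > 0.88, so result = 0.88
(((A ∨ (A ∧ B)) ∧ ((¬A → A) ∧ ¬A)) ∨ (((A ∧ A) → ((D ∨ D) → D)) → A)) = max(0, 0.88) = 0.88
(¬C ∨ (((A ∨ (A ∧ B)) ∧ ((¬A → A) ∧ ¬A)) ∨ (((A ∧ A) → ((D ∨ D) → D)) → A))) = max(0, 0.88) = 0.88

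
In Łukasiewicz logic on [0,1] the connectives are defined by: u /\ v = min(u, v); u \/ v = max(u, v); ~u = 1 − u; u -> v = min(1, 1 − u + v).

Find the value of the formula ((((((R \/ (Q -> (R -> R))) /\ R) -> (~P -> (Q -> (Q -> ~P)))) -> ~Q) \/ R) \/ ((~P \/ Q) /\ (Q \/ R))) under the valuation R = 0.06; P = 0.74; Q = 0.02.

(R -> R): min(1, 1 − 0.06 + 0.06) = 1
(Q -> (R -> R)): min(1, 1 − 0.02 + 1) = 1
(R \/ (Q -> (R -> R))) = max(0.06, 1) = 1
((R \/ (Q -> (R -> R))) /\ R) = min(1, 0.06) = 0.06
~P: Łukasiewicz ¬ gives 1 − 0.74 = 0.26
~P: Łukasiewicz ¬ gives 1 − 0.74 = 0.26
(Q -> ~P): min(1, 1 − 0.02 + 0.26) = 1
(Q -> (Q -> ~P)): min(1, 1 − 0.02 + 1) = 1
(~P -> (Q -> (Q -> ~P))): min(1, 1 − 0.26 + 1) = 1
(((R \/ (Q -> (R -> R))) /\ R) -> (~P -> (Q -> (Q -> ~P)))): min(1, 1 − 0.06 + 1) = 1
~Q: Łukasiewicz ¬ gives 1 − 0.02 = 0.98
((((R \/ (Q -> (R -> R))) /\ R) -> (~P -> (Q -> (Q -> ~P)))) -> ~Q): min(1, 1 − 1 + 0.98) = 0.98
(((((R \/ (Q -> (R -> R))) /\ R) -> (~P -> (Q -> (Q -> ~P)))) -> ~Q) \/ R) = max(0.98, 0.06) = 0.98
~P: Łukasiewicz ¬ gives 1 − 0.74 = 0.26
(~P \/ Q) = max(0.26, 0.02) = 0.26
(Q \/ R) = max(0.02, 0.06) = 0.06
((~P \/ Q) /\ (Q \/ R)) = min(0.26, 0.06) = 0.06
((((((R \/ (Q -> (R -> R))) /\ R) -> (~P -> (Q -> (Q -> ~P)))) -> ~Q) \/ R) \/ ((~P \/ Q) /\ (Q \/ R))) = max(0.98, 0.06) = 0.98

0.98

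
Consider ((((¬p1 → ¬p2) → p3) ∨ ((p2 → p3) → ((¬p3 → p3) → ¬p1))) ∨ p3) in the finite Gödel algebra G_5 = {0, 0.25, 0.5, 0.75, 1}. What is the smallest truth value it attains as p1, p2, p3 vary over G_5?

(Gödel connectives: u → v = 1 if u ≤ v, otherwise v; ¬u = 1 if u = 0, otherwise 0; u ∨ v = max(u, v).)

The minimum is attained at p1 = 0.25, p2 = 0, p3 = 0.25:
  ¬p1: Gödel ¬ of 0.25 = 0 (operand ≠ 0)
  ¬p2: Gödel ¬ of 0 = 1 (operand is 0)
  (¬p1 → ¬p2): 0 ≤ 1, so result = 1
  ((¬p1 → ¬p2) → p3): 1 > 0.25, so result = 0.25
  (p2 → p3): 0 ≤ 0.25, so result = 1
  ¬p3: Gödel ¬ of 0.25 = 0 (operand ≠ 0)
  (¬p3 → p3): 0 ≤ 0.25, so result = 1
  ¬p1: Gödel ¬ of 0.25 = 0 (operand ≠ 0)
  ((¬p3 → p3) → ¬p1): 1 > 0, so result = 0
  ((p2 → p3) → ((¬p3 → p3) → ¬p1)): 1 > 0, so result = 0
  (((¬p1 → ¬p2) → p3) ∨ ((p2 → p3) → ((¬p3 → p3) → ¬p1))) = max(0.25, 0) = 0.25
  ((((¬p1 → ¬p2) → p3) ∨ ((p2 → p3) → ((¬p3 → p3) → ¬p1))) ∨ p3) = max(0.25, 0.25) = 0.25
Checking all 125 assignments confirms none give a value below 0.25.

0.25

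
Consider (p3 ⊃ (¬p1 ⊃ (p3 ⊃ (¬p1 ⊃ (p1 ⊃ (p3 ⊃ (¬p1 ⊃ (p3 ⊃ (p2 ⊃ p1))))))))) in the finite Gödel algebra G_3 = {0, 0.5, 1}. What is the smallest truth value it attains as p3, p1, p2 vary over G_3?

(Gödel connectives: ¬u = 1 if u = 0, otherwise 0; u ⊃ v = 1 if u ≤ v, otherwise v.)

Every assignment gives 1. For instance at p3 = 0, p1 = 0, p2 = 0:
  ¬p1: Gödel ¬ of 0 = 1 (operand is 0)
  ¬p1: Gödel ¬ of 0 = 1 (operand is 0)
  ¬p1: Gödel ¬ of 0 = 1 (operand is 0)
  (p2 ⊃ p1): 0 ≤ 0, so result = 1
  (p3 ⊃ (p2 ⊃ p1)): 0 ≤ 1, so result = 1
  (¬p1 ⊃ (p3 ⊃ (p2 ⊃ p1))): 1 ≤ 1, so result = 1
  (p3 ⊃ (¬p1 ⊃ (p3 ⊃ (p2 ⊃ p1)))): 0 ≤ 1, so result = 1
  (p1 ⊃ (p3 ⊃ (¬p1 ⊃ (p3 ⊃ (p2 ⊃ p1))))): 0 ≤ 1, so result = 1
  (¬p1 ⊃ (p1 ⊃ (p3 ⊃ (¬p1 ⊃ (p3 ⊃ (p2 ⊃ p1)))))): 1 ≤ 1, so result = 1
  (p3 ⊃ (¬p1 ⊃ (p1 ⊃ (p3 ⊃ (¬p1 ⊃ (p3 ⊃ (p2 ⊃ p1))))))): 0 ≤ 1, so result = 1
  (¬p1 ⊃ (p3 ⊃ (¬p1 ⊃ (p1 ⊃ (p3 ⊃ (¬p1 ⊃ (p3 ⊃ (p2 ⊃ p1)))))))): 1 ≤ 1, so result = 1
  (p3 ⊃ (¬p1 ⊃ (p3 ⊃ (¬p1 ⊃ (p1 ⊃ (p3 ⊃ (¬p1 ⊃ (p3 ⊃ (p2 ⊃ p1))))))))): 0 ≤ 1, so result = 1
All 27 assignments give value 1 — the formula is a G_3-tautology.

1.00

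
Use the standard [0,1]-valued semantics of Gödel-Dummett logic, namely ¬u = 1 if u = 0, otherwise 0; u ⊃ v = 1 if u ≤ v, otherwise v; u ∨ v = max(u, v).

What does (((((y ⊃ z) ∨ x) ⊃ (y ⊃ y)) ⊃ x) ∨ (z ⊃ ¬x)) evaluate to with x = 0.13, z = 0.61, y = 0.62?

0.13

(y ⊃ z): 0.62 > 0.61, so result = 0.61
((y ⊃ z) ∨ x) = max(0.61, 0.13) = 0.61
(y ⊃ y): 0.62 ≤ 0.62, so result = 1
(((y ⊃ z) ∨ x) ⊃ (y ⊃ y)): 0.61 ≤ 1, so result = 1
((((y ⊃ z) ∨ x) ⊃ (y ⊃ y)) ⊃ x): 1 > 0.13, so result = 0.13
¬x: Gödel ¬ of 0.13 = 0 (operand ≠ 0)
(z ⊃ ¬x): 0.61 > 0, so result = 0
(((((y ⊃ z) ∨ x) ⊃ (y ⊃ y)) ⊃ x) ∨ (z ⊃ ¬x)) = max(0.13, 0) = 0.13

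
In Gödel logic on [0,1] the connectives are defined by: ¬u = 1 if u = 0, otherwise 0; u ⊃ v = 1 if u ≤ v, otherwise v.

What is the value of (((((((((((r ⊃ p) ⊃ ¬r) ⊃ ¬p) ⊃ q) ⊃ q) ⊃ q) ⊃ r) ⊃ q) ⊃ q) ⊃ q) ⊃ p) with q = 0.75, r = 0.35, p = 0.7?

0.70

(r ⊃ p): 0.35 ≤ 0.7, so result = 1
¬r: Gödel ¬ of 0.35 = 0 (operand ≠ 0)
((r ⊃ p) ⊃ ¬r): 1 > 0, so result = 0
¬p: Gödel ¬ of 0.7 = 0 (operand ≠ 0)
(((r ⊃ p) ⊃ ¬r) ⊃ ¬p): 0 ≤ 0, so result = 1
((((r ⊃ p) ⊃ ¬r) ⊃ ¬p) ⊃ q): 1 > 0.75, so result = 0.75
(((((r ⊃ p) ⊃ ¬r) ⊃ ¬p) ⊃ q) ⊃ q): 0.75 ≤ 0.75, so result = 1
((((((r ⊃ p) ⊃ ¬r) ⊃ ¬p) ⊃ q) ⊃ q) ⊃ q): 1 > 0.75, so result = 0.75
(((((((r ⊃ p) ⊃ ¬r) ⊃ ¬p) ⊃ q) ⊃ q) ⊃ q) ⊃ r): 0.75 > 0.35, so result = 0.35
((((((((r ⊃ p) ⊃ ¬r) ⊃ ¬p) ⊃ q) ⊃ q) ⊃ q) ⊃ r) ⊃ q): 0.35 ≤ 0.75, so result = 1
(((((((((r ⊃ p) ⊃ ¬r) ⊃ ¬p) ⊃ q) ⊃ q) ⊃ q) ⊃ r) ⊃ q) ⊃ q): 1 > 0.75, so result = 0.75
((((((((((r ⊃ p) ⊃ ¬r) ⊃ ¬p) ⊃ q) ⊃ q) ⊃ q) ⊃ r) ⊃ q) ⊃ q) ⊃ q): 0.75 ≤ 0.75, so result = 1
(((((((((((r ⊃ p) ⊃ ¬r) ⊃ ¬p) ⊃ q) ⊃ q) ⊃ q) ⊃ r) ⊃ q) ⊃ q) ⊃ q) ⊃ p): 1 > 0.7, so result = 0.7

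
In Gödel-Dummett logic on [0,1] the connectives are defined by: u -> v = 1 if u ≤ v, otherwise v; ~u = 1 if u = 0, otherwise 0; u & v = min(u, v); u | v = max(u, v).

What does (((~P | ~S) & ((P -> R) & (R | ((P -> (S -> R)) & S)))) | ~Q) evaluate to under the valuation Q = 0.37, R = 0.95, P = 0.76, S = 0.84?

0.00

~P: Gödel ¬ of 0.76 = 0 (operand ≠ 0)
~S: Gödel ¬ of 0.84 = 0 (operand ≠ 0)
(~P | ~S) = max(0, 0) = 0
(P -> R): 0.76 ≤ 0.95, so result = 1
(S -> R): 0.84 ≤ 0.95, so result = 1
(P -> (S -> R)): 0.76 ≤ 1, so result = 1
((P -> (S -> R)) & S) = min(1, 0.84) = 0.84
(R | ((P -> (S -> R)) & S)) = max(0.95, 0.84) = 0.95
((P -> R) & (R | ((P -> (S -> R)) & S))) = min(1, 0.95) = 0.95
((~P | ~S) & ((P -> R) & (R | ((P -> (S -> R)) & S)))) = min(0, 0.95) = 0
~Q: Gödel ¬ of 0.37 = 0 (operand ≠ 0)
(((~P | ~S) & ((P -> R) & (R | ((P -> (S -> R)) & S)))) | ~Q) = max(0, 0) = 0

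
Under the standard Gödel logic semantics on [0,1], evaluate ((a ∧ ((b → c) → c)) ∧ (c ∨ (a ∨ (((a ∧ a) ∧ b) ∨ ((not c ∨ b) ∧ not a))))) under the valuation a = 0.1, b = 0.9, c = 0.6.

(b → c): 0.9 > 0.6, so result = 0.6
((b → c) → c): 0.6 ≤ 0.6, so result = 1
(a ∧ ((b → c) → c)) = min(0.1, 1) = 0.1
(a ∧ a) = min(0.1, 0.1) = 0.1
((a ∧ a) ∧ b) = min(0.1, 0.9) = 0.1
not c: Gödel ¬ of 0.6 = 0 (operand ≠ 0)
(not c ∨ b) = max(0, 0.9) = 0.9
not a: Gödel ¬ of 0.1 = 0 (operand ≠ 0)
((not c ∨ b) ∧ not a) = min(0.9, 0) = 0
(((a ∧ a) ∧ b) ∨ ((not c ∨ b) ∧ not a)) = max(0.1, 0) = 0.1
(a ∨ (((a ∧ a) ∧ b) ∨ ((not c ∨ b) ∧ not a))) = max(0.1, 0.1) = 0.1
(c ∨ (a ∨ (((a ∧ a) ∧ b) ∨ ((not c ∨ b) ∧ not a)))) = max(0.6, 0.1) = 0.6
((a ∧ ((b → c) → c)) ∧ (c ∨ (a ∨ (((a ∧ a) ∧ b) ∨ ((not c ∨ b) ∧ not a))))) = min(0.1, 0.6) = 0.1

0.10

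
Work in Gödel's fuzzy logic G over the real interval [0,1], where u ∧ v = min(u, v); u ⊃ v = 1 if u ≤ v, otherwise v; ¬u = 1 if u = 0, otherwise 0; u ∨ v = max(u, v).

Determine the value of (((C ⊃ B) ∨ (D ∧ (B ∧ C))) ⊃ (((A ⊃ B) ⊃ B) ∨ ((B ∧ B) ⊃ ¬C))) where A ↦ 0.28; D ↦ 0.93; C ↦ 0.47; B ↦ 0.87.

0.87

(C ⊃ B): 0.47 ≤ 0.87, so result = 1
(B ∧ C) = min(0.87, 0.47) = 0.47
(D ∧ (B ∧ C)) = min(0.93, 0.47) = 0.47
((C ⊃ B) ∨ (D ∧ (B ∧ C))) = max(1, 0.47) = 1
(A ⊃ B): 0.28 ≤ 0.87, so result = 1
((A ⊃ B) ⊃ B): 1 > 0.87, so result = 0.87
(B ∧ B) = min(0.87, 0.87) = 0.87
¬C: Gödel ¬ of 0.47 = 0 (operand ≠ 0)
((B ∧ B) ⊃ ¬C): 0.87 > 0, so result = 0
(((A ⊃ B) ⊃ B) ∨ ((B ∧ B) ⊃ ¬C)) = max(0.87, 0) = 0.87
(((C ⊃ B) ∨ (D ∧ (B ∧ C))) ⊃ (((A ⊃ B) ⊃ B) ∨ ((B ∧ B) ⊃ ¬C))): 1 > 0.87, so result = 0.87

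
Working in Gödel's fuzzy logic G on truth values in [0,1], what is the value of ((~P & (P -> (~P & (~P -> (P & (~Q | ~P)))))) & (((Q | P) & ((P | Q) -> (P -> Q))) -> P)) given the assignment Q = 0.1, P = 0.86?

~P: Gödel ¬ of 0.86 = 0 (operand ≠ 0)
~P: Gödel ¬ of 0.86 = 0 (operand ≠ 0)
~P: Gödel ¬ of 0.86 = 0 (operand ≠ 0)
~Q: Gödel ¬ of 0.1 = 0 (operand ≠ 0)
~P: Gödel ¬ of 0.86 = 0 (operand ≠ 0)
(~Q | ~P) = max(0, 0) = 0
(P & (~Q | ~P)) = min(0.86, 0) = 0
(~P -> (P & (~Q | ~P))): 0 ≤ 0, so result = 1
(~P & (~P -> (P & (~Q | ~P)))) = min(0, 1) = 0
(P -> (~P & (~P -> (P & (~Q | ~P))))): 0.86 > 0, so result = 0
(~P & (P -> (~P & (~P -> (P & (~Q | ~P)))))) = min(0, 0) = 0
(Q | P) = max(0.1, 0.86) = 0.86
(P | Q) = max(0.86, 0.1) = 0.86
(P -> Q): 0.86 > 0.1, so result = 0.1
((P | Q) -> (P -> Q)): 0.86 > 0.1, so result = 0.1
((Q | P) & ((P | Q) -> (P -> Q))) = min(0.86, 0.1) = 0.1
(((Q | P) & ((P | Q) -> (P -> Q))) -> P): 0.1 ≤ 0.86, so result = 1
((~P & (P -> (~P & (~P -> (P & (~Q | ~P)))))) & (((Q | P) & ((P | Q) -> (P -> Q))) -> P)) = min(0, 1) = 0

0.00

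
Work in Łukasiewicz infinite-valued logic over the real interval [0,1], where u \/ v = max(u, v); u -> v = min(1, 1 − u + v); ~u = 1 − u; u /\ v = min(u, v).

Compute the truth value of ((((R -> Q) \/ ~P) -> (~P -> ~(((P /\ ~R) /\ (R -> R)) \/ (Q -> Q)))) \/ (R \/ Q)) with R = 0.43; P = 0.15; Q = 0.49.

0.49

(R -> Q): min(1, 1 − 0.43 + 0.49) = 1
~P: Łukasiewicz ¬ gives 1 − 0.15 = 0.85
((R -> Q) \/ ~P) = max(1, 0.85) = 1
~P: Łukasiewicz ¬ gives 1 − 0.15 = 0.85
~R: Łukasiewicz ¬ gives 1 − 0.43 = 0.57
(P /\ ~R) = min(0.15, 0.57) = 0.15
(R -> R): min(1, 1 − 0.43 + 0.43) = 1
((P /\ ~R) /\ (R -> R)) = min(0.15, 1) = 0.15
(Q -> Q): min(1, 1 − 0.49 + 0.49) = 1
(((P /\ ~R) /\ (R -> R)) \/ (Q -> Q)) = max(0.15, 1) = 1
~(((P /\ ~R) /\ (R -> R)) \/ (Q -> Q)): Łukasiewicz ¬ gives 1 − 1 = 0
(~P -> ~(((P /\ ~R) /\ (R -> R)) \/ (Q -> Q))): min(1, 1 − 0.85 + 0) = 0.15
(((R -> Q) \/ ~P) -> (~P -> ~(((P /\ ~R) /\ (R -> R)) \/ (Q -> Q)))): min(1, 1 − 1 + 0.15) = 0.15
(R \/ Q) = max(0.43, 0.49) = 0.49
((((R -> Q) \/ ~P) -> (~P -> ~(((P /\ ~R) /\ (R -> R)) \/ (Q -> Q)))) \/ (R \/ Q)) = max(0.15, 0.49) = 0.49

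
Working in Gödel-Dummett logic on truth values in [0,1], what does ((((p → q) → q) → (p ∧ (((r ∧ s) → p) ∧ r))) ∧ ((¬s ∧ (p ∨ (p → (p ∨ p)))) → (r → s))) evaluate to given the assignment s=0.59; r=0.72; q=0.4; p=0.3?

(p → q): 0.3 ≤ 0.4, so result = 1
((p → q) → q): 1 > 0.4, so result = 0.4
(r ∧ s) = min(0.72, 0.59) = 0.59
((r ∧ s) → p): 0.59 > 0.3, so result = 0.3
(((r ∧ s) → p) ∧ r) = min(0.3, 0.72) = 0.3
(p ∧ (((r ∧ s) → p) ∧ r)) = min(0.3, 0.3) = 0.3
(((p → q) → q) → (p ∧ (((r ∧ s) → p) ∧ r))): 0.4 > 0.3, so result = 0.3
¬s: Gödel ¬ of 0.59 = 0 (operand ≠ 0)
(p ∨ p) = max(0.3, 0.3) = 0.3
(p → (p ∨ p)): 0.3 ≤ 0.3, so result = 1
(p ∨ (p → (p ∨ p))) = max(0.3, 1) = 1
(¬s ∧ (p ∨ (p → (p ∨ p)))) = min(0, 1) = 0
(r → s): 0.72 > 0.59, so result = 0.59
((¬s ∧ (p ∨ (p → (p ∨ p)))) → (r → s)): 0 ≤ 0.59, so result = 1
((((p → q) → q) → (p ∧ (((r ∧ s) → p) ∧ r))) ∧ ((¬s ∧ (p ∨ (p → (p ∨ p)))) → (r → s))) = min(0.3, 1) = 0.3

0.30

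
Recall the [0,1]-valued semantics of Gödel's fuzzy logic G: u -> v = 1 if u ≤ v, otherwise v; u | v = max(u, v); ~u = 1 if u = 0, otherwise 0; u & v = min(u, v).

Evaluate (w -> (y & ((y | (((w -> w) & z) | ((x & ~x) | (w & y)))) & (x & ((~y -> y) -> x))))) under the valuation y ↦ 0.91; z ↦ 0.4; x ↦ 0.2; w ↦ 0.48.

0.20

(w -> w): 0.48 ≤ 0.48, so result = 1
((w -> w) & z) = min(1, 0.4) = 0.4
~x: Gödel ¬ of 0.2 = 0 (operand ≠ 0)
(x & ~x) = min(0.2, 0) = 0
(w & y) = min(0.48, 0.91) = 0.48
((x & ~x) | (w & y)) = max(0, 0.48) = 0.48
(((w -> w) & z) | ((x & ~x) | (w & y))) = max(0.4, 0.48) = 0.48
(y | (((w -> w) & z) | ((x & ~x) | (w & y)))) = max(0.91, 0.48) = 0.91
~y: Gödel ¬ of 0.91 = 0 (operand ≠ 0)
(~y -> y): 0 ≤ 0.91, so result = 1
((~y -> y) -> x): 1 > 0.2, so result = 0.2
(x & ((~y -> y) -> x)) = min(0.2, 0.2) = 0.2
((y | (((w -> w) & z) | ((x & ~x) | (w & y)))) & (x & ((~y -> y) -> x))) = min(0.91, 0.2) = 0.2
(y & ((y | (((w -> w) & z) | ((x & ~x) | (w & y)))) & (x & ((~y -> y) -> x)))) = min(0.91, 0.2) = 0.2
(w -> (y & ((y | (((w -> w) & z) | ((x & ~x) | (w & y)))) & (x & ((~y -> y) -> x))))): 0.48 > 0.2, so result = 0.2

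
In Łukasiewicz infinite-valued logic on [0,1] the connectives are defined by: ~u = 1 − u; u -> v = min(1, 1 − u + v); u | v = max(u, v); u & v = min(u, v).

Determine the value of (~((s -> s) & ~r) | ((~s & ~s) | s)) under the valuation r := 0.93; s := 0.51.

0.93

(s -> s): min(1, 1 − 0.51 + 0.51) = 1
~r: Łukasiewicz ¬ gives 1 − 0.93 = 0.07
((s -> s) & ~r) = min(1, 0.07) = 0.07
~((s -> s) & ~r): Łukasiewicz ¬ gives 1 − 0.07 = 0.93
~s: Łukasiewicz ¬ gives 1 − 0.51 = 0.49
~s: Łukasiewicz ¬ gives 1 − 0.51 = 0.49
(~s & ~s) = min(0.49, 0.49) = 0.49
((~s & ~s) | s) = max(0.49, 0.51) = 0.51
(~((s -> s) & ~r) | ((~s & ~s) | s)) = max(0.93, 0.51) = 0.93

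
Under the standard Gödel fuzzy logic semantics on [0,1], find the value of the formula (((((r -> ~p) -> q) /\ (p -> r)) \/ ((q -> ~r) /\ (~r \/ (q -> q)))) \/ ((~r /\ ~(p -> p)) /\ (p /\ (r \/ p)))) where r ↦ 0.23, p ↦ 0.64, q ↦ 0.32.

0.23

~p: Gödel ¬ of 0.64 = 0 (operand ≠ 0)
(r -> ~p): 0.23 > 0, so result = 0
((r -> ~p) -> q): 0 ≤ 0.32, so result = 1
(p -> r): 0.64 > 0.23, so result = 0.23
(((r -> ~p) -> q) /\ (p -> r)) = min(1, 0.23) = 0.23
~r: Gödel ¬ of 0.23 = 0 (operand ≠ 0)
(q -> ~r): 0.32 > 0, so result = 0
~r: Gödel ¬ of 0.23 = 0 (operand ≠ 0)
(q -> q): 0.32 ≤ 0.32, so result = 1
(~r \/ (q -> q)) = max(0, 1) = 1
((q -> ~r) /\ (~r \/ (q -> q))) = min(0, 1) = 0
((((r -> ~p) -> q) /\ (p -> r)) \/ ((q -> ~r) /\ (~r \/ (q -> q)))) = max(0.23, 0) = 0.23
~r: Gödel ¬ of 0.23 = 0 (operand ≠ 0)
(p -> p): 0.64 ≤ 0.64, so result = 1
~(p -> p): Gödel ¬ of 1 = 0 (operand ≠ 0)
(~r /\ ~(p -> p)) = min(0, 0) = 0
(r \/ p) = max(0.23, 0.64) = 0.64
(p /\ (r \/ p)) = min(0.64, 0.64) = 0.64
((~r /\ ~(p -> p)) /\ (p /\ (r \/ p))) = min(0, 0.64) = 0
(((((r -> ~p) -> q) /\ (p -> r)) \/ ((q -> ~r) /\ (~r \/ (q -> q)))) \/ ((~r /\ ~(p -> p)) /\ (p /\ (r \/ p)))) = max(0.23, 0) = 0.23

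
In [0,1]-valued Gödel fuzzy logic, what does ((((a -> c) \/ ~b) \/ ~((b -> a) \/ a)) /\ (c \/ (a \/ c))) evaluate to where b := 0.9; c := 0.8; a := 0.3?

(a -> c): 0.3 ≤ 0.8, so result = 1
~b: Gödel ¬ of 0.9 = 0 (operand ≠ 0)
((a -> c) \/ ~b) = max(1, 0) = 1
(b -> a): 0.9 > 0.3, so result = 0.3
((b -> a) \/ a) = max(0.3, 0.3) = 0.3
~((b -> a) \/ a): Gödel ¬ of 0.3 = 0 (operand ≠ 0)
(((a -> c) \/ ~b) \/ ~((b -> a) \/ a)) = max(1, 0) = 1
(a \/ c) = max(0.3, 0.8) = 0.8
(c \/ (a \/ c)) = max(0.8, 0.8) = 0.8
((((a -> c) \/ ~b) \/ ~((b -> a) \/ a)) /\ (c \/ (a \/ c))) = min(1, 0.8) = 0.8

0.80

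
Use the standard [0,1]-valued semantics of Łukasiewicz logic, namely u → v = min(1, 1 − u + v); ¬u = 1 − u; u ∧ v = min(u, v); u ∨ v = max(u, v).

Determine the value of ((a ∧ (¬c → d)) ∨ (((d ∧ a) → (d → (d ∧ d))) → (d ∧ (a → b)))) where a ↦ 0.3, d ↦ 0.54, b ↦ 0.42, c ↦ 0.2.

¬c: Łukasiewicz ¬ gives 1 − 0.2 = 0.8
(¬c → d): min(1, 1 − 0.8 + 0.54) = 0.74
(a ∧ (¬c → d)) = min(0.3, 0.74) = 0.3
(d ∧ a) = min(0.54, 0.3) = 0.3
(d ∧ d) = min(0.54, 0.54) = 0.54
(d → (d ∧ d)): min(1, 1 − 0.54 + 0.54) = 1
((d ∧ a) → (d → (d ∧ d))): min(1, 1 − 0.3 + 1) = 1
(a → b): min(1, 1 − 0.3 + 0.42) = 1
(d ∧ (a → b)) = min(0.54, 1) = 0.54
(((d ∧ a) → (d → (d ∧ d))) → (d ∧ (a → b))): min(1, 1 − 1 + 0.54) = 0.54
((a ∧ (¬c → d)) ∨ (((d ∧ a) → (d → (d ∧ d))) → (d ∧ (a → b)))) = max(0.3, 0.54) = 0.54

0.54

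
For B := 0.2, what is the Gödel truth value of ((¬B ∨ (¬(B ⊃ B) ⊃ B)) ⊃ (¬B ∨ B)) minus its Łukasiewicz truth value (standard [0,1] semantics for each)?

Gödel evaluation:
  ¬B: Gödel ¬ of 0.2 = 0 (operand ≠ 0)
  (B ⊃ B): 0.2 ≤ 0.2, so result = 1
  ¬(B ⊃ B): Gödel ¬ of 1 = 0 (operand ≠ 0)
  (¬(B ⊃ B) ⊃ B): 0 ≤ 0.2, so result = 1
  (¬B ∨ (¬(B ⊃ B) ⊃ B)) = max(0, 1) = 1
  ¬B: Gödel ¬ of 0.2 = 0 (operand ≠ 0)
  (¬B ∨ B) = max(0, 0.2) = 0.2
  ((¬B ∨ (¬(B ⊃ B) ⊃ B)) ⊃ (¬B ∨ B)): 1 > 0.2, so result = 0.2
  Gödel value = 0.2
Łukasiewicz evaluation:
  ¬B: Łukasiewicz ¬ gives 1 − 0.2 = 0.8
  (B ⊃ B): min(1, 1 − 0.2 + 0.2) = 1
  ¬(B ⊃ B): Łukasiewicz ¬ gives 1 − 1 = 0
  (¬(B ⊃ B) ⊃ B): min(1, 1 − 0 + 0.2) = 1
  (¬B ∨ (¬(B ⊃ B) ⊃ B)) = max(0.8, 1) = 1
  ¬B: Łukasiewicz ¬ gives 1 − 0.2 = 0.8
  (¬B ∨ B) = max(0.8, 0.2) = 0.8
  ((¬B ∨ (¬(B ⊃ B) ⊃ B)) ⊃ (¬B ∨ B)): min(1, 1 − 1 + 0.8) = 0.8
  Łukasiewicz value = 0.8
Difference: 0.2 − 0.8 = -0.60

-0.60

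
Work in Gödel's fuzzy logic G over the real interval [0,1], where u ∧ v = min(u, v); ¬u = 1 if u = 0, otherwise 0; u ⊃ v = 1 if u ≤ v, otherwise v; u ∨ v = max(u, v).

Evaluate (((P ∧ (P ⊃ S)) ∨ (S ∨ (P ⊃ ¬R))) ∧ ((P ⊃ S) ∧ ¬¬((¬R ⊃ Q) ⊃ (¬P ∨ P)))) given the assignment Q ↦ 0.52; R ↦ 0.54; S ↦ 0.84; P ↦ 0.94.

(P ⊃ S): 0.94 > 0.84, so result = 0.84
(P ∧ (P ⊃ S)) = min(0.94, 0.84) = 0.84
¬R: Gödel ¬ of 0.54 = 0 (operand ≠ 0)
(P ⊃ ¬R): 0.94 > 0, so result = 0
(S ∨ (P ⊃ ¬R)) = max(0.84, 0) = 0.84
((P ∧ (P ⊃ S)) ∨ (S ∨ (P ⊃ ¬R))) = max(0.84, 0.84) = 0.84
(P ⊃ S): 0.94 > 0.84, so result = 0.84
¬R: Gödel ¬ of 0.54 = 0 (operand ≠ 0)
(¬R ⊃ Q): 0 ≤ 0.52, so result = 1
¬P: Gödel ¬ of 0.94 = 0 (operand ≠ 0)
(¬P ∨ P) = max(0, 0.94) = 0.94
((¬R ⊃ Q) ⊃ (¬P ∨ P)): 1 > 0.94, so result = 0.94
¬((¬R ⊃ Q) ⊃ (¬P ∨ P)): Gödel ¬ of 0.94 = 0 (operand ≠ 0)
¬¬((¬R ⊃ Q) ⊃ (¬P ∨ P)): Gödel ¬ of 0 = 1 (operand is 0)
((P ⊃ S) ∧ ¬¬((¬R ⊃ Q) ⊃ (¬P ∨ P))) = min(0.84, 1) = 0.84
(((P ∧ (P ⊃ S)) ∨ (S ∨ (P ⊃ ¬R))) ∧ ((P ⊃ S) ∧ ¬¬((¬R ⊃ Q) ⊃ (¬P ∨ P)))) = min(0.84, 0.84) = 0.84

0.84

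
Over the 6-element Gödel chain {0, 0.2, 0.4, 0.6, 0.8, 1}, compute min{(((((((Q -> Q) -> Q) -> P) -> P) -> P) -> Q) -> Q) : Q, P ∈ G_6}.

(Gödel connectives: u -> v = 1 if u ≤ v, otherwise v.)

0.20

The minimum is attained at Q = 0.2, P = 0:
  (Q -> Q): 0.2 ≤ 0.2, so result = 1
  ((Q -> Q) -> Q): 1 > 0.2, so result = 0.2
  (((Q -> Q) -> Q) -> P): 0.2 > 0, so result = 0
  ((((Q -> Q) -> Q) -> P) -> P): 0 ≤ 0, so result = 1
  (((((Q -> Q) -> Q) -> P) -> P) -> P): 1 > 0, so result = 0
  ((((((Q -> Q) -> Q) -> P) -> P) -> P) -> Q): 0 ≤ 0.2, so result = 1
  (((((((Q -> Q) -> Q) -> P) -> P) -> P) -> Q) -> Q): 1 > 0.2, so result = 0.2
Checking all 36 assignments confirms none give a value below 0.20.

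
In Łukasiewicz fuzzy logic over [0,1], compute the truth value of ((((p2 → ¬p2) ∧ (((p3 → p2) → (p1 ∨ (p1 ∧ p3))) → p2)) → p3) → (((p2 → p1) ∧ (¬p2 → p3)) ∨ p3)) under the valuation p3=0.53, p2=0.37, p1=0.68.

¬p2: Łukasiewicz ¬ gives 1 − 0.37 = 0.63
(p2 → ¬p2): min(1, 1 − 0.37 + 0.63) = 1
(p3 → p2): min(1, 1 − 0.53 + 0.37) = 0.84
(p1 ∧ p3) = min(0.68, 0.53) = 0.53
(p1 ∨ (p1 ∧ p3)) = max(0.68, 0.53) = 0.68
((p3 → p2) → (p1 ∨ (p1 ∧ p3))): min(1, 1 − 0.84 + 0.68) = 0.84
(((p3 → p2) → (p1 ∨ (p1 ∧ p3))) → p2): min(1, 1 − 0.84 + 0.37) = 0.53
((p2 → ¬p2) ∧ (((p3 → p2) → (p1 ∨ (p1 ∧ p3))) → p2)) = min(1, 0.53) = 0.53
(((p2 → ¬p2) ∧ (((p3 → p2) → (p1 ∨ (p1 ∧ p3))) → p2)) → p3): min(1, 1 − 0.53 + 0.53) = 1
(p2 → p1): min(1, 1 − 0.37 + 0.68) = 1
¬p2: Łukasiewicz ¬ gives 1 − 0.37 = 0.63
(¬p2 → p3): min(1, 1 − 0.63 + 0.53) = 0.9
((p2 → p1) ∧ (¬p2 → p3)) = min(1, 0.9) = 0.9
(((p2 → p1) ∧ (¬p2 → p3)) ∨ p3) = max(0.9, 0.53) = 0.9
((((p2 → ¬p2) ∧ (((p3 → p2) → (p1 ∨ (p1 ∧ p3))) → p2)) → p3) → (((p2 → p1) ∧ (¬p2 → p3)) ∨ p3)): min(1, 1 − 1 + 0.9) = 0.9

0.90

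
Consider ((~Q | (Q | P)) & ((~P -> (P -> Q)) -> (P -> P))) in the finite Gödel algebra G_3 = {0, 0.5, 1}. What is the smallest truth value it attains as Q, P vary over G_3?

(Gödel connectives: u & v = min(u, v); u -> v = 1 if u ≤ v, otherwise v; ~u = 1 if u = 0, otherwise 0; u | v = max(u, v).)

0.50

The minimum is attained at Q = 0.5, P = 0:
  ~Q: Gödel ¬ of 0.5 = 0 (operand ≠ 0)
  (Q | P) = max(0.5, 0) = 0.5
  (~Q | (Q | P)) = max(0, 0.5) = 0.5
  ~P: Gödel ¬ of 0 = 1 (operand is 0)
  (P -> Q): 0 ≤ 0.5, so result = 1
  (~P -> (P -> Q)): 1 ≤ 1, so result = 1
  (P -> P): 0 ≤ 0, so result = 1
  ((~P -> (P -> Q)) -> (P -> P)): 1 ≤ 1, so result = 1
  ((~Q | (Q | P)) & ((~P -> (P -> Q)) -> (P -> P))) = min(0.5, 1) = 0.5
Checking all 9 assignments confirms none give a value below 0.50.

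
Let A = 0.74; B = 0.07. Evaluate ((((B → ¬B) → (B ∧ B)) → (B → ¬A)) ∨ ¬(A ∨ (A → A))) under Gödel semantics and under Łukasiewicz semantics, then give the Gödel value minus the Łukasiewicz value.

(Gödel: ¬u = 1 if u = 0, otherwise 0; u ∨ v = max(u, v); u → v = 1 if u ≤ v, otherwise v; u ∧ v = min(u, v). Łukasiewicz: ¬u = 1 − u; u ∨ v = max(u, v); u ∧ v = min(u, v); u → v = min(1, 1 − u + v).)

-1.00

Gödel evaluation:
  ¬B: Gödel ¬ of 0.07 = 0 (operand ≠ 0)
  (B → ¬B): 0.07 > 0, so result = 0
  (B ∧ B) = min(0.07, 0.07) = 0.07
  ((B → ¬B) → (B ∧ B)): 0 ≤ 0.07, so result = 1
  ¬A: Gödel ¬ of 0.74 = 0 (operand ≠ 0)
  (B → ¬A): 0.07 > 0, so result = 0
  (((B → ¬B) → (B ∧ B)) → (B → ¬A)): 1 > 0, so result = 0
  (A → A): 0.74 ≤ 0.74, so result = 1
  (A ∨ (A → A)) = max(0.74, 1) = 1
  ¬(A ∨ (A → A)): Gödel ¬ of 1 = 0 (operand ≠ 0)
  ((((B → ¬B) → (B ∧ B)) → (B → ¬A)) ∨ ¬(A ∨ (A → A))) = max(0, 0) = 0
  Gödel value = 0
Łukasiewicz evaluation:
  ¬B: Łukasiewicz ¬ gives 1 − 0.07 = 0.93
  (B → ¬B): min(1, 1 − 0.07 + 0.93) = 1
  (B ∧ B) = min(0.07, 0.07) = 0.07
  ((B → ¬B) → (B ∧ B)): min(1, 1 − 1 + 0.07) = 0.07
  ¬A: Łukasiewicz ¬ gives 1 − 0.74 = 0.26
  (B → ¬A): min(1, 1 − 0.07 + 0.26) = 1
  (((B → ¬B) → (B ∧ B)) → (B → ¬A)): min(1, 1 − 0.07 + 1) = 1
  (A → A): min(1, 1 − 0.74 + 0.74) = 1
  (A ∨ (A → A)) = max(0.74, 1) = 1
  ¬(A ∨ (A → A)): Łukasiewicz ¬ gives 1 − 1 = 0
  ((((B → ¬B) → (B ∧ B)) → (B → ¬A)) ∨ ¬(A ∨ (A → A))) = max(1, 0) = 1
  Łukasiewicz value = 1
Difference: 0 − 1 = -1.00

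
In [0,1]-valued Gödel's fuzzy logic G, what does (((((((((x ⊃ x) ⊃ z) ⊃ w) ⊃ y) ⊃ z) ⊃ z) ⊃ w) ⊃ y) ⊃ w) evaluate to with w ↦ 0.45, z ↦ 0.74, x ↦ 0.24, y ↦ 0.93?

(x ⊃ x): 0.24 ≤ 0.24, so result = 1
((x ⊃ x) ⊃ z): 1 > 0.74, so result = 0.74
(((x ⊃ x) ⊃ z) ⊃ w): 0.74 > 0.45, so result = 0.45
((((x ⊃ x) ⊃ z) ⊃ w) ⊃ y): 0.45 ≤ 0.93, so result = 1
(((((x ⊃ x) ⊃ z) ⊃ w) ⊃ y) ⊃ z): 1 > 0.74, so result = 0.74
((((((x ⊃ x) ⊃ z) ⊃ w) ⊃ y) ⊃ z) ⊃ z): 0.74 ≤ 0.74, so result = 1
(((((((x ⊃ x) ⊃ z) ⊃ w) ⊃ y) ⊃ z) ⊃ z) ⊃ w): 1 > 0.45, so result = 0.45
((((((((x ⊃ x) ⊃ z) ⊃ w) ⊃ y) ⊃ z) ⊃ z) ⊃ w) ⊃ y): 0.45 ≤ 0.93, so result = 1
(((((((((x ⊃ x) ⊃ z) ⊃ w) ⊃ y) ⊃ z) ⊃ z) ⊃ w) ⊃ y) ⊃ w): 1 > 0.45, so result = 0.45

0.45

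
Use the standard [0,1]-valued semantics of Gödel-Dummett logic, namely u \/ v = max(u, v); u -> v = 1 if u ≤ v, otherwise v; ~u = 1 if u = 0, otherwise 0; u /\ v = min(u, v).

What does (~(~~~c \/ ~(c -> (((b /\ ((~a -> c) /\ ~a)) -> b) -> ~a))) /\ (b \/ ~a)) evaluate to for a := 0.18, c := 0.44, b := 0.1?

~c: Gödel ¬ of 0.44 = 0 (operand ≠ 0)
~~c: Gödel ¬ of 0 = 1 (operand is 0)
~~~c: Gödel ¬ of 1 = 0 (operand ≠ 0)
~a: Gödel ¬ of 0.18 = 0 (operand ≠ 0)
(~a -> c): 0 ≤ 0.44, so result = 1
~a: Gödel ¬ of 0.18 = 0 (operand ≠ 0)
((~a -> c) /\ ~a) = min(1, 0) = 0
(b /\ ((~a -> c) /\ ~a)) = min(0.1, 0) = 0
((b /\ ((~a -> c) /\ ~a)) -> b): 0 ≤ 0.1, so result = 1
~a: Gödel ¬ of 0.18 = 0 (operand ≠ 0)
(((b /\ ((~a -> c) /\ ~a)) -> b) -> ~a): 1 > 0, so result = 0
(c -> (((b /\ ((~a -> c) /\ ~a)) -> b) -> ~a)): 0.44 > 0, so result = 0
~(c -> (((b /\ ((~a -> c) /\ ~a)) -> b) -> ~a)): Gödel ¬ of 0 = 1 (operand is 0)
(~~~c \/ ~(c -> (((b /\ ((~a -> c) /\ ~a)) -> b) -> ~a))) = max(0, 1) = 1
~(~~~c \/ ~(c -> (((b /\ ((~a -> c) /\ ~a)) -> b) -> ~a))): Gödel ¬ of 1 = 0 (operand ≠ 0)
~a: Gödel ¬ of 0.18 = 0 (operand ≠ 0)
(b \/ ~a) = max(0.1, 0) = 0.1
(~(~~~c \/ ~(c -> (((b /\ ((~a -> c) /\ ~a)) -> b) -> ~a))) /\ (b \/ ~a)) = min(0, 0.1) = 0

0.00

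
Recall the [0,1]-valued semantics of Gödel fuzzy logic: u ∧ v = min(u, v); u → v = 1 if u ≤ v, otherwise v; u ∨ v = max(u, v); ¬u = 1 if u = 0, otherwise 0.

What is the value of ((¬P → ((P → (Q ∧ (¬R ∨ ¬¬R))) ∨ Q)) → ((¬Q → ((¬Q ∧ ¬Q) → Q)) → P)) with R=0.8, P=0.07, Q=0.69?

¬P: Gödel ¬ of 0.07 = 0 (operand ≠ 0)
¬R: Gödel ¬ of 0.8 = 0 (operand ≠ 0)
¬R: Gödel ¬ of 0.8 = 0 (operand ≠ 0)
¬¬R: Gödel ¬ of 0 = 1 (operand is 0)
(¬R ∨ ¬¬R) = max(0, 1) = 1
(Q ∧ (¬R ∨ ¬¬R)) = min(0.69, 1) = 0.69
(P → (Q ∧ (¬R ∨ ¬¬R))): 0.07 ≤ 0.69, so result = 1
((P → (Q ∧ (¬R ∨ ¬¬R))) ∨ Q) = max(1, 0.69) = 1
(¬P → ((P → (Q ∧ (¬R ∨ ¬¬R))) ∨ Q)): 0 ≤ 1, so result = 1
¬Q: Gödel ¬ of 0.69 = 0 (operand ≠ 0)
¬Q: Gödel ¬ of 0.69 = 0 (operand ≠ 0)
¬Q: Gödel ¬ of 0.69 = 0 (operand ≠ 0)
(¬Q ∧ ¬Q) = min(0, 0) = 0
((¬Q ∧ ¬Q) → Q): 0 ≤ 0.69, so result = 1
(¬Q → ((¬Q ∧ ¬Q) → Q)): 0 ≤ 1, so result = 1
((¬Q → ((¬Q ∧ ¬Q) → Q)) → P): 1 > 0.07, so result = 0.07
((¬P → ((P → (Q ∧ (¬R ∨ ¬¬R))) ∨ Q)) → ((¬Q → ((¬Q ∧ ¬Q) → Q)) → P)): 1 > 0.07, so result = 0.07

0.07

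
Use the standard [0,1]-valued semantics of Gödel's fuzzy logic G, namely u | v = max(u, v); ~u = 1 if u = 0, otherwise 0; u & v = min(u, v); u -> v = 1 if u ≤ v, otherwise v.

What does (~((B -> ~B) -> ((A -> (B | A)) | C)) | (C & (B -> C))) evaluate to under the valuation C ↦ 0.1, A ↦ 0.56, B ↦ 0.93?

~B: Gödel ¬ of 0.93 = 0 (operand ≠ 0)
(B -> ~B): 0.93 > 0, so result = 0
(B | A) = max(0.93, 0.56) = 0.93
(A -> (B | A)): 0.56 ≤ 0.93, so result = 1
((A -> (B | A)) | C) = max(1, 0.1) = 1
((B -> ~B) -> ((A -> (B | A)) | C)): 0 ≤ 1, so result = 1
~((B -> ~B) -> ((A -> (B | A)) | C)): Gödel ¬ of 1 = 0 (operand ≠ 0)
(B -> C): 0.93 > 0.1, so result = 0.1
(C & (B -> C)) = min(0.1, 0.1) = 0.1
(~((B -> ~B) -> ((A -> (B | A)) | C)) | (C & (B -> C))) = max(0, 0.1) = 0.1

0.10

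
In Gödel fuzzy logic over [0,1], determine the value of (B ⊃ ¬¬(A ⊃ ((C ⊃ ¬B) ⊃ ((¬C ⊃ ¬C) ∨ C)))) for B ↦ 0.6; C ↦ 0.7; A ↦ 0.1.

¬B: Gödel ¬ of 0.6 = 0 (operand ≠ 0)
(C ⊃ ¬B): 0.7 > 0, so result = 0
¬C: Gödel ¬ of 0.7 = 0 (operand ≠ 0)
¬C: Gödel ¬ of 0.7 = 0 (operand ≠ 0)
(¬C ⊃ ¬C): 0 ≤ 0, so result = 1
((¬C ⊃ ¬C) ∨ C) = max(1, 0.7) = 1
((C ⊃ ¬B) ⊃ ((¬C ⊃ ¬C) ∨ C)): 0 ≤ 1, so result = 1
(A ⊃ ((C ⊃ ¬B) ⊃ ((¬C ⊃ ¬C) ∨ C))): 0.1 ≤ 1, so result = 1
¬(A ⊃ ((C ⊃ ¬B) ⊃ ((¬C ⊃ ¬C) ∨ C))): Gödel ¬ of 1 = 0 (operand ≠ 0)
¬¬(A ⊃ ((C ⊃ ¬B) ⊃ ((¬C ⊃ ¬C) ∨ C))): Gödel ¬ of 0 = 1 (operand is 0)
(B ⊃ ¬¬(A ⊃ ((C ⊃ ¬B) ⊃ ((¬C ⊃ ¬C) ∨ C)))): 0.6 ≤ 1, so result = 1

1.00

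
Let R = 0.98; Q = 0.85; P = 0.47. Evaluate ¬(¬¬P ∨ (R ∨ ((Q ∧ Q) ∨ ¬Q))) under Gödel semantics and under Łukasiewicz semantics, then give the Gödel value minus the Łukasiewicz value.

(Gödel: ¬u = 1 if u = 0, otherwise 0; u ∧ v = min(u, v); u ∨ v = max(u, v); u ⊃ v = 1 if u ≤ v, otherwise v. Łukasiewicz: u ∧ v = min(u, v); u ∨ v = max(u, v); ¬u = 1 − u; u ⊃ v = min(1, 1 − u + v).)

Gödel evaluation:
  ¬P: Gödel ¬ of 0.47 = 0 (operand ≠ 0)
  ¬¬P: Gödel ¬ of 0 = 1 (operand is 0)
  (Q ∧ Q) = min(0.85, 0.85) = 0.85
  ¬Q: Gödel ¬ of 0.85 = 0 (operand ≠ 0)
  ((Q ∧ Q) ∨ ¬Q) = max(0.85, 0) = 0.85
  (R ∨ ((Q ∧ Q) ∨ ¬Q)) = max(0.98, 0.85) = 0.98
  (¬¬P ∨ (R ∨ ((Q ∧ Q) ∨ ¬Q))) = max(1, 0.98) = 1
  ¬(¬¬P ∨ (R ∨ ((Q ∧ Q) ∨ ¬Q))): Gödel ¬ of 1 = 0 (operand ≠ 0)
  Gödel value = 0
Łukasiewicz evaluation:
  ¬P: Łukasiewicz ¬ gives 1 − 0.47 = 0.53
  ¬¬P: Łukasiewicz ¬ gives 1 − 0.53 = 0.47
  (Q ∧ Q) = min(0.85, 0.85) = 0.85
  ¬Q: Łukasiewicz ¬ gives 1 − 0.85 = 0.15
  ((Q ∧ Q) ∨ ¬Q) = max(0.85, 0.15) = 0.85
  (R ∨ ((Q ∧ Q) ∨ ¬Q)) = max(0.98, 0.85) = 0.98
  (¬¬P ∨ (R ∨ ((Q ∧ Q) ∨ ¬Q))) = max(0.47, 0.98) = 0.98
  ¬(¬¬P ∨ (R ∨ ((Q ∧ Q) ∨ ¬Q))): Łukasiewicz ¬ gives 1 − 0.98 = 0.02
  Łukasiewicz value = 0.02
Difference: 0 − 0.02 = -0.02

-0.02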